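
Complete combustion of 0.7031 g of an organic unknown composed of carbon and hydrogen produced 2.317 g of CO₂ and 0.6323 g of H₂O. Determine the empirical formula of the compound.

C3H4

mol C = 2.317 g CO₂ ÷ 44.009 g/mol = 0.052648 mol
mol H = 2 × 0.6323 g H₂O ÷ 18.015 g/mol = 0.070197 mol
Divide by the smallest (0.052648 mol): C 1.000, H 1.333
Multiplying each by 3 gives whole numbers: C 3.00, H 4.00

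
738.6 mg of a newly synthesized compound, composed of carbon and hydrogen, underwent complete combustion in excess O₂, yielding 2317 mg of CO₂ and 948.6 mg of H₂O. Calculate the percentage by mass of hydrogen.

14.37%

mol C = 2.317 g CO₂ ÷ 44.009 g/mol = 0.052648 mol
mol H = 2 × 0.9486 g H₂O ÷ 18.015 g/mol = 0.10531 mol
mass % H = 0.10615 g ÷ 0.7386 g × 100%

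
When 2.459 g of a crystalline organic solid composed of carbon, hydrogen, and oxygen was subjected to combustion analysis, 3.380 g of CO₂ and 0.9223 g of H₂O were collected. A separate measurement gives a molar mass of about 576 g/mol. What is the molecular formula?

mol C = 3.380 g CO₂ ÷ 44.009 g/mol = 0.076802 mol
mol H = 2 × 0.9223 g H₂O ÷ 18.015 g/mol = 0.10239 mol
mass O = 2.459 − (0.92247 + 0.10321) = 1.4333 g → mol O = 1.4333 ÷ 15.999 = 0.089588 mol
Divide by the smallest (0.076802 mol): C 1.000, H 1.333, O 1.166
Multiplying each by 6 gives whole numbers: C 6.00, H 8.00, O 7.00
Empirical formula: C6H8O7
Empirical-formula mass = 192.12 g/mol; 576 ÷ 192.12 ≈ 3, so the molecular formula is C18H24O21.

C18H24O21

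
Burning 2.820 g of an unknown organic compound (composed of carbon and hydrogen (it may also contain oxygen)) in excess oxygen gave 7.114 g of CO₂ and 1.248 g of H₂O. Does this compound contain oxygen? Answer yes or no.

yes

mol C = 7.114 g CO₂ ÷ 44.009 g/mol = 0.16165 mol
mol H = 2 × 1.248 g H₂O ÷ 18.015 g/mol = 0.13855 mol
C and H account for only 2.0812 g of the 2.820 g sample; the remaining 0.73878 g must be oxygen.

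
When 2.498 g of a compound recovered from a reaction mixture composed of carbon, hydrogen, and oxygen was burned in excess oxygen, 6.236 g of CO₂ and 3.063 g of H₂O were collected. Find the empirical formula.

C5H12O

mol C = 6.236 g CO₂ ÷ 44.009 g/mol = 0.14170 mol
mol H = 2 × 3.063 g H₂O ÷ 18.015 g/mol = 0.34005 mol
mass O = 2.498 − (1.7019 + 0.34277) = 0.45329 g → mol O = 0.45329 ÷ 15.999 = 0.028332 mol
Divide by the smallest (0.028332 mol): C 5.001, H 12.002, O 1.000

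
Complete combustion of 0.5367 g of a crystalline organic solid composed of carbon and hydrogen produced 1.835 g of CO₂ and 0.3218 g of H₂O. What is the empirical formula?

mol C = 1.835 g CO₂ ÷ 44.009 g/mol = 0.041696 mol
mol H = 2 × 0.3218 g H₂O ÷ 18.015 g/mol = 0.035726 mol
Divide by the smallest (0.035726 mol): C 1.167, H 1.000
Multiplying each by 6 gives whole numbers: C 7.00, H 6.00

C7H6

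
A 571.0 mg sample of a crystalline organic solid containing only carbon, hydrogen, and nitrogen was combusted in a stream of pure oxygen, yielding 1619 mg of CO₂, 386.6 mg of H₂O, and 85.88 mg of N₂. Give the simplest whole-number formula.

mol C = 1.619 g CO₂ ÷ 44.009 g/mol = 0.036788 mol
mol H = 2 × 0.3866 g H₂O ÷ 18.015 g/mol = 0.042920 mol
mol N = 2 × 0.08588 g N₂ ÷ 28.014 g/mol = 0.0061312 mol
Divide by the smallest (0.0061312 mol): C 6.000, H 7.000, N 1.000

C6H7N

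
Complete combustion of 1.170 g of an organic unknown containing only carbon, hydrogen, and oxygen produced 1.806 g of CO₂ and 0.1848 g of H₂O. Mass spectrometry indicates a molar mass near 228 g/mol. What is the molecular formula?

C8H4O8

mol C = 1.806 g CO₂ ÷ 44.009 g/mol = 0.041037 mol
mol H = 2 × 0.1848 g H₂O ÷ 18.015 g/mol = 0.020516 mol
mass O = 1.170 − (0.49290 + 0.020680) = 0.65642 g → mol O = 0.65642 ÷ 15.999 = 0.041029 mol
Divide by the smallest (0.020516 mol): C 2.000, H 1.000, O 2.000
Empirical formula: C2HO2
Empirical-formula mass = 57.03 g/mol; 228 ÷ 57.03 ≈ 4, so the molecular formula is C8H4O8.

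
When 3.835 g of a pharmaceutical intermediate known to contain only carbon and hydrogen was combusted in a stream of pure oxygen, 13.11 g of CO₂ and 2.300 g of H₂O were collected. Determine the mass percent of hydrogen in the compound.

mol C = 13.11 g CO₂ ÷ 44.009 g/mol = 0.29789 mol
mol H = 2 × 2.300 g H₂O ÷ 18.015 g/mol = 0.25534 mol
mass % H = 0.25739 g ÷ 3.835 g × 100%

6.71%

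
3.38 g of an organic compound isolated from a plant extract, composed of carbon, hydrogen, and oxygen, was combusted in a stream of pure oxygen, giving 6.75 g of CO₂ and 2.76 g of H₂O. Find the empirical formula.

C2H4O

mol C = 6.75 g CO₂ ÷ 44.009 g/mol = 0.1534 mol
mol H = 2 × 2.76 g H₂O ÷ 18.015 g/mol = 0.3064 mol
mass O = 3.38 − (1.842 + 0.3089) = 1.229 g → mol O = 1.229 ÷ 15.999 = 0.07681 mol
Divide by the smallest (0.07681 mol): C 1.997, H 3.989, O 1.000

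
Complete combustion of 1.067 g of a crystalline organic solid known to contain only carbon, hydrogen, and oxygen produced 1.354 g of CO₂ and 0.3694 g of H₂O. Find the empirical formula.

C3H4O4

mol C = 1.354 g CO₂ ÷ 44.009 g/mol = 0.030766 mol
mol H = 2 × 0.3694 g H₂O ÷ 18.015 g/mol = 0.041010 mol
mass O = 1.067 − (0.36954 + 0.041338) = 0.65613 g → mol O = 0.65613 ÷ 15.999 = 0.041010 mol
Divide by the smallest (0.030766 mol): C 1.000, H 1.333, O 1.333
Multiplying each by 3 gives whole numbers: C 3.00, H 4.00, O 4.00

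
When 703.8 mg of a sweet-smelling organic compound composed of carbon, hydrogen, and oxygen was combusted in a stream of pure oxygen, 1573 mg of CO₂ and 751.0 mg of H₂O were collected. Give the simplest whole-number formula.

mol C = 1.573 g CO₂ ÷ 44.009 g/mol = 0.035743 mol
mol H = 2 × 0.7510 g H₂O ÷ 18.015 g/mol = 0.083375 mol
mass O = 0.7038 − (0.42931 + 0.084042) = 0.19045 g → mol O = 0.19045 ÷ 15.999 = 0.011904 mol
Divide by the smallest (0.011904 mol): C 3.003, H 7.004, O 1.000

C3H7O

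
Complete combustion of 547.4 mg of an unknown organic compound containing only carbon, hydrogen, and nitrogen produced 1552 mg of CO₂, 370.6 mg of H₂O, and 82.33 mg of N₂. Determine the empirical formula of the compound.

C6H7N

mol C = 1.552 g CO₂ ÷ 44.009 g/mol = 0.035266 mol
mol H = 2 × 0.3706 g H₂O ÷ 18.015 g/mol = 0.041143 mol
mol N = 2 × 0.08233 g N₂ ÷ 28.014 g/mol = 0.0058778 mol
Divide by the smallest (0.0058778 mol): C 6.000, H 7.000, N 1.000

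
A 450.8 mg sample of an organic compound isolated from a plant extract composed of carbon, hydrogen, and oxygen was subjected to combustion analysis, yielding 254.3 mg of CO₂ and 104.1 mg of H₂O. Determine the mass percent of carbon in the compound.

mol C = 0.2543 g CO₂ ÷ 44.009 g/mol = 0.0057784 mol
mol H = 2 × 0.1041 g H₂O ÷ 18.015 g/mol = 0.011557 mol
mass O = 0.4508 − (0.069404 + 0.011649) = 0.36975 g → mol O = 0.36975 ÷ 15.999 = 0.023111 mol
mass % C = 0.069404 g ÷ 0.4508 g × 100%

15.40%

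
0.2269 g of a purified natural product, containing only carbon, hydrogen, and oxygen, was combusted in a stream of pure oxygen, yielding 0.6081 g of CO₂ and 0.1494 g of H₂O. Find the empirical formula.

C5H6O

mol C = 0.6081 g CO₂ ÷ 44.009 g/mol = 0.013818 mol
mol H = 2 × 0.1494 g H₂O ÷ 18.015 g/mol = 0.016586 mol
mass O = 0.2269 − (0.16596 + 0.016719) = 0.044218 g → mol O = 0.044218 ÷ 15.999 = 0.0027638 mol
Divide by the smallest (0.0027638 mol): C 5.000, H 6.001, O 1.000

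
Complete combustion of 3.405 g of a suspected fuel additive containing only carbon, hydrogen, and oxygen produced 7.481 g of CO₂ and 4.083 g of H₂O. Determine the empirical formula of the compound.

C3H8O

mol C = 7.481 g CO₂ ÷ 44.009 g/mol = 0.16999 mol
mol H = 2 × 4.083 g H₂O ÷ 18.015 g/mol = 0.45329 mol
mass O = 3.405 − (2.0417 + 0.45692) = 0.90636 g → mol O = 0.90636 ÷ 15.999 = 0.056651 mol
Divide by the smallest (0.056651 mol): C 3.001, H 8.001, O 1.000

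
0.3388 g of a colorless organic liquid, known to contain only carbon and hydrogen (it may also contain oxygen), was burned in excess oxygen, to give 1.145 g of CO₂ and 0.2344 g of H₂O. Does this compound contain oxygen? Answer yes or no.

no

mol C = 1.145 g CO₂ ÷ 44.009 g/mol = 0.026017 mol
mol H = 2 × 0.2344 g H₂O ÷ 18.015 g/mol = 0.026023 mol
C and H together account for 0.33873 g — essentially the entire 0.3388 g sample — so the compound contains no oxygen.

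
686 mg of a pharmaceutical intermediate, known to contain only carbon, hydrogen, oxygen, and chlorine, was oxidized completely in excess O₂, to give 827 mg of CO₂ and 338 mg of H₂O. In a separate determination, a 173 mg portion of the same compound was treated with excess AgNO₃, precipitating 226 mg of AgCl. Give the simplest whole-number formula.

C3H6ClO2

mol C = 0.827 g CO₂ ÷ 44.009 g/mol = 0.01879 mol
mol H = 2 × 0.338 g H₂O ÷ 18.015 g/mol = 0.03752 mol
From the AgCl data: mol Cl per gram of compound = (0.226 ÷ 143.318) ÷ 0.173 = 0.009115 mol/g, so in the 0.686 g combustion sample mol Cl = 0.006253 mol
mass O = 0.686 − (0.2257 + 0.03782 + 0.2217) = 0.2008 g → mol O = 0.2008 ÷ 15.999 = 0.01255 mol
Divide by the smallest (0.006253 mol): C 3.005, H 6.001, Cl 1.000, O 2.007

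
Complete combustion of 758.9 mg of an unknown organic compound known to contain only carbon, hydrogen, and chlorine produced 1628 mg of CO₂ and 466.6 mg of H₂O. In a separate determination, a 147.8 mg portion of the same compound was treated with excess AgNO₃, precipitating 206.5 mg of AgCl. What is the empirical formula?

mol C = 1.628 g CO₂ ÷ 44.009 g/mol = 0.036992 mol
mol H = 2 × 0.4666 g H₂O ÷ 18.015 g/mol = 0.051801 mol
From the AgCl data: mol Cl per gram of compound = (0.2065 ÷ 143.318) ÷ 0.1478 = 0.0097487 mol/g, so in the 0.7589 g combustion sample mol Cl = 0.0073983 mol
Divide by the smallest (0.0073983 mol): C 5.000, H 7.002, Cl 1.000

C5H7Cl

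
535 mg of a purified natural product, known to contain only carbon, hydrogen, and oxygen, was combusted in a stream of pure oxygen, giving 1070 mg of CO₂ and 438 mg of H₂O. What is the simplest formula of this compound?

mol C = 1.07 g CO₂ ÷ 44.009 g/mol = 0.02431 mol
mol H = 2 × 0.438 g H₂O ÷ 18.015 g/mol = 0.04863 mol
mass O = 0.535 − (0.2920 + 0.04902) = 0.1940 g → mol O = 0.1940 ÷ 15.999 = 0.01212 mol
Divide by the smallest (0.01212 mol): C 2.006, H 4.011, O 1.000

C2H4O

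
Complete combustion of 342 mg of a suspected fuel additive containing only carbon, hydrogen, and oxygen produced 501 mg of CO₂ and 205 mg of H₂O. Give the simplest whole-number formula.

mol C = 0.501 g CO₂ ÷ 44.009 g/mol = 0.01138 mol
mol H = 2 × 0.205 g H₂O ÷ 18.015 g/mol = 0.02276 mol
mass O = 0.342 − (0.1367 + 0.02294) = 0.1823 g → mol O = 0.1823 ÷ 15.999 = 0.01140 mol
Divide by the smallest (0.01138 mol): C 1.000, H 1.999, O 1.001

CH2O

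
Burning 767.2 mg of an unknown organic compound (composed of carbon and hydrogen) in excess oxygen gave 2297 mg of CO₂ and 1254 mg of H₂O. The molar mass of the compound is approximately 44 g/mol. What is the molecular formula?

mol C = 2.297 g CO₂ ÷ 44.009 g/mol = 0.052194 mol
mol H = 2 × 1.254 g H₂O ÷ 18.015 g/mol = 0.13922 mol
Divide by the smallest (0.052194 mol): C 1.000, H 2.667
Multiplying each by 3 gives whole numbers: C 3.00, H 8.00
Empirical formula: C3H8
Empirical-formula mass = 44.10 g/mol; 44 ÷ 44.10 ≈ 1, so the molecular formula is C3H8.

C3H8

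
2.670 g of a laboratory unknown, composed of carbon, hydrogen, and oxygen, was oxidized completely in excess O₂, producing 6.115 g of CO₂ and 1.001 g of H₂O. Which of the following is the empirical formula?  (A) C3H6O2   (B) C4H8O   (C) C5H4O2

mol C = 6.115 g CO₂ ÷ 44.009 g/mol = 0.13895 mol
mol H = 2 × 1.001 g H₂O ÷ 18.015 g/mol = 0.11113 mol
mass O = 2.670 − (1.6689 + 0.11202) = 0.88907 g → mol O = 0.88907 ÷ 15.999 = 0.055570 mol
Divide by the smallest (0.055570 mol): C 2.500, H 2.000, O 1.000
Multiplying each by 2 gives whole numbers: C 5.00, H 4.00, O 2.00

(C) C5H4O2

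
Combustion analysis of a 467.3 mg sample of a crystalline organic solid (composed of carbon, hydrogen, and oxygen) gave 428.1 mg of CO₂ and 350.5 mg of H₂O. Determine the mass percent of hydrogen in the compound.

mol C = 0.4281 g CO₂ ÷ 44.009 g/mol = 0.0097276 mol
mol H = 2 × 0.3505 g H₂O ÷ 18.015 g/mol = 0.038912 mol
mass O = 0.4673 − (0.11684 + 0.039223) = 0.31124 g → mol O = 0.31124 ÷ 15.999 = 0.019454 mol
mass % H = 0.039223 g ÷ 0.4673 g × 100%

8.39%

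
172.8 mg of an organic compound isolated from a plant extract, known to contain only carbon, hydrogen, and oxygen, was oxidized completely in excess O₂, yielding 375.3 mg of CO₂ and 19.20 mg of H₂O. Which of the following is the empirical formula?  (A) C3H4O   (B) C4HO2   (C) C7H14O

(B) C4HO2

mol C = 0.3753 g CO₂ ÷ 44.009 g/mol = 0.0085278 mol
mol H = 2 × 0.01920 g H₂O ÷ 18.015 g/mol = 0.0021316 mol
mass O = 0.1728 − (0.10243 + 0.0021486) = 0.068224 g → mol O = 0.068224 ÷ 15.999 = 0.0042643 mol
Divide by the smallest (0.0021316 mol): C 4.001, H 1.000, O 2.001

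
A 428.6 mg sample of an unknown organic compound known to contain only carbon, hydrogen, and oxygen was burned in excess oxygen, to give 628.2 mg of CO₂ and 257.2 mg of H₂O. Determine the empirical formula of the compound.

CH2O

mol C = 0.6282 g CO₂ ÷ 44.009 g/mol = 0.014274 mol
mol H = 2 × 0.2572 g H₂O ÷ 18.015 g/mol = 0.028554 mol
mass O = 0.4286 − (0.17145 + 0.028782) = 0.22837 g → mol O = 0.22837 ÷ 15.999 = 0.014274 mol
Divide by the smallest (0.014274 mol): C 1.000, H 2.000, O 1.000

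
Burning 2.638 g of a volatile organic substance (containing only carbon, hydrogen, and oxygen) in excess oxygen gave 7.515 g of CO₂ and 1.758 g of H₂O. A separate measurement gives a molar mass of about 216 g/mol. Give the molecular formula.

C14H16O2

mol C = 7.515 g CO₂ ÷ 44.009 g/mol = 0.17076 mol
mol H = 2 × 1.758 g H₂O ÷ 18.015 g/mol = 0.19517 mol
mass O = 2.638 − (2.0510 + 0.19673) = 0.39026 g → mol O = 0.39026 ÷ 15.999 = 0.024393 mol
Divide by the smallest (0.024393 mol): C 7.000, H 8.001, O 1.000
Empirical formula: C7H8O
Empirical-formula mass = 108.14 g/mol; 216 ÷ 108.14 ≈ 2, so the molecular formula is C14H16O2.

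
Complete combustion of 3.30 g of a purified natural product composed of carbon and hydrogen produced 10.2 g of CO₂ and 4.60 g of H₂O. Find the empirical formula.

C5H11

mol C = 10.2 g CO₂ ÷ 44.009 g/mol = 0.2318 mol
mol H = 2 × 4.60 g H₂O ÷ 18.015 g/mol = 0.5107 mol
Divide by the smallest (0.2318 mol): C 1.000, H 2.203
Multiplying each by 5 gives whole numbers: C 5.00, H 11.02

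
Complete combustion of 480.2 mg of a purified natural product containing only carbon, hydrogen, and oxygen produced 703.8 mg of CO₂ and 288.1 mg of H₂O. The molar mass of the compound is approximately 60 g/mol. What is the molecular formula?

mol C = 0.7038 g CO₂ ÷ 44.009 g/mol = 0.015992 mol
mol H = 2 × 0.2881 g H₂O ÷ 18.015 g/mol = 0.031984 mol
mass O = 0.4802 − (0.19208 + 0.032240) = 0.25588 g → mol O = 0.25588 ÷ 15.999 = 0.015993 mol
Divide by the smallest (0.015992 mol): C 1.000, H 2.000, O 1.000
Empirical formula: CH2O
Empirical-formula mass = 30.03 g/mol; 60 ÷ 30.03 ≈ 2, so the molecular formula is C2H4O2.

C2H4O2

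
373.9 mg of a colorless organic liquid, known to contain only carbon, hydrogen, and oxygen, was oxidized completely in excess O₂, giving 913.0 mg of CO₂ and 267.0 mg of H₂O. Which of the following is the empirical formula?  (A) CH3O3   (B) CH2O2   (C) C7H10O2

mol C = 0.9130 g CO₂ ÷ 44.009 g/mol = 0.020746 mol
mol H = 2 × 0.2670 g H₂O ÷ 18.015 g/mol = 0.029642 mol
mass O = 0.3739 − (0.24918 + 0.029879) = 0.094844 g → mol O = 0.094844 ÷ 15.999 = 0.0059281 mol
Divide by the smallest (0.0059281 mol): C 3.500, H 5.000, O 1.000
Multiplying each by 2 gives whole numbers: C 7.00, H 10.00, O 2.00

(C) C7H10O2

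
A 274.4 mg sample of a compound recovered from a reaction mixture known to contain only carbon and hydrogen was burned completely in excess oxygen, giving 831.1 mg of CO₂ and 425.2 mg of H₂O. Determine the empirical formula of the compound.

mol C = 0.8311 g CO₂ ÷ 44.009 g/mol = 0.018885 mol
mol H = 2 × 0.4252 g H₂O ÷ 18.015 g/mol = 0.047205 mol
Divide by the smallest (0.018885 mol): C 1.000, H 2.500
Multiplying each by 2 gives whole numbers: C 2.00, H 5.00

C2H5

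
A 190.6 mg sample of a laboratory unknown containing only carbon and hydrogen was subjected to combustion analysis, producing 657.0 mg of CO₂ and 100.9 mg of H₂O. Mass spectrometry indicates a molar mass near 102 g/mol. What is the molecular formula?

mol C = 0.6570 g CO₂ ÷ 44.009 g/mol = 0.014929 mol
mol H = 2 × 0.1009 g H₂O ÷ 18.015 g/mol = 0.011202 mol
Divide by the smallest (0.011202 mol): C 1.333, H 1.000
Multiplying each by 3 gives whole numbers: C 4.00, H 3.00
Empirical formula: C4H3
Empirical-formula mass = 51.07 g/mol; 102 ÷ 51.07 ≈ 2, so the molecular formula is C8H6.

C8H6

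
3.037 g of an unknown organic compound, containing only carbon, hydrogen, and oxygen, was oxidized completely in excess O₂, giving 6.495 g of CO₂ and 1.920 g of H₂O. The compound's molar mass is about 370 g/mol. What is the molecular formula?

C18H26O8

mol C = 6.495 g CO₂ ÷ 44.009 g/mol = 0.14758 mol
mol H = 2 × 1.920 g H₂O ÷ 18.015 g/mol = 0.21316 mol
mass O = 3.037 − (1.7726 + 0.21486) = 1.0495 g → mol O = 1.0495 ÷ 15.999 = 0.065599 mol
Divide by the smallest (0.065599 mol): C 2.250, H 3.249, O 1.000
Multiplying each by 4 gives whole numbers: C 9.00, H 13.00, O 4.00
Empirical formula: C9H13O4
Empirical-formula mass = 185.20 g/mol; 370 ÷ 185.20 ≈ 2, so the molecular formula is C18H26O8.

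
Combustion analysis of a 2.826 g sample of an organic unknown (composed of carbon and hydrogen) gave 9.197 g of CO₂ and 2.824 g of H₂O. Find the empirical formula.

C2H3

mol C = 9.197 g CO₂ ÷ 44.009 g/mol = 0.20898 mol
mol H = 2 × 2.824 g H₂O ÷ 18.015 g/mol = 0.31352 mol
Divide by the smallest (0.20898 mol): C 1.000, H 1.500
Multiplying each by 2 gives whole numbers: C 2.00, H 3.00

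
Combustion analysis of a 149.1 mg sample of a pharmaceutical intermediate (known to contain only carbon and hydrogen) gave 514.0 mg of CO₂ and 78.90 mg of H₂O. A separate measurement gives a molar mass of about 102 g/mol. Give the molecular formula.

C8H6

mol C = 0.5140 g CO₂ ÷ 44.009 g/mol = 0.011679 mol
mol H = 2 × 0.07890 g H₂O ÷ 18.015 g/mol = 0.0087594 mol
Divide by the smallest (0.0087594 mol): C 1.333, H 1.000
Multiplying each by 3 gives whole numbers: C 4.00, H 3.00
Empirical formula: C4H3
Empirical-formula mass = 51.07 g/mol; 102 ÷ 51.07 ≈ 2, so the molecular formula is C8H6.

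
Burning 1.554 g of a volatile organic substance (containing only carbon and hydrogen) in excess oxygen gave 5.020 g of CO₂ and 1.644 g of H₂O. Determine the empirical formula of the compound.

mol C = 5.020 g CO₂ ÷ 44.009 g/mol = 0.11407 mol
mol H = 2 × 1.644 g H₂O ÷ 18.015 g/mol = 0.18251 mol
Divide by the smallest (0.11407 mol): C 1.000, H 1.600
Multiplying each by 5 gives whole numbers: C 5.00, H 8.00

C5H8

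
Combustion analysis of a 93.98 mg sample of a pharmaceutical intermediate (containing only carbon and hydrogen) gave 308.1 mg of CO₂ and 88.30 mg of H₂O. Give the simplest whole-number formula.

mol C = 0.3081 g CO₂ ÷ 44.009 g/mol = 0.0070008 mol
mol H = 2 × 0.08830 g H₂O ÷ 18.015 g/mol = 0.0098029 mol
Divide by the smallest (0.0070008 mol): C 1.000, H 1.400
Multiplying each by 5 gives whole numbers: C 5.00, H 7.00

C5H7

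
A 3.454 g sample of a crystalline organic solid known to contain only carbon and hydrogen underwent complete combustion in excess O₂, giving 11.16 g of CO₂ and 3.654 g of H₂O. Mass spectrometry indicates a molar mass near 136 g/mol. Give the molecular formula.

C10H16

mol C = 11.16 g CO₂ ÷ 44.009 g/mol = 0.25358 mol
mol H = 2 × 3.654 g H₂O ÷ 18.015 g/mol = 0.40566 mol
Divide by the smallest (0.25358 mol): C 1.000, H 1.600
Multiplying each by 5 gives whole numbers: C 5.00, H 8.00
Empirical formula: C5H8
Empirical-formula mass = 68.12 g/mol; 136 ÷ 68.12 ≈ 2, so the molecular formula is C10H16.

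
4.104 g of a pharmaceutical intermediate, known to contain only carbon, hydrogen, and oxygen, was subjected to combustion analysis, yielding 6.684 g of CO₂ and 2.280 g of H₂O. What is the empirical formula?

C6H10O5

mol C = 6.684 g CO₂ ÷ 44.009 g/mol = 0.15188 mol
mol H = 2 × 2.280 g H₂O ÷ 18.015 g/mol = 0.25312 mol
mass O = 4.104 − (1.8242 + 0.25515) = 2.0246 g → mol O = 2.0246 ÷ 15.999 = 0.12655 mol
Divide by the smallest (0.12655 mol): C 1.200, H 2.000, O 1.000
Multiplying each by 5 gives whole numbers: C 6.00, H 10.00, O 5.00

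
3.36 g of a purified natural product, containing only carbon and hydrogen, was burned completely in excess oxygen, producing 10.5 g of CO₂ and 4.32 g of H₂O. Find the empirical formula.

CH2

mol C = 10.5 g CO₂ ÷ 44.009 g/mol = 0.2386 mol
mol H = 2 × 4.32 g H₂O ÷ 18.015 g/mol = 0.4796 mol
Divide by the smallest (0.2386 mol): C 1.000, H 2.010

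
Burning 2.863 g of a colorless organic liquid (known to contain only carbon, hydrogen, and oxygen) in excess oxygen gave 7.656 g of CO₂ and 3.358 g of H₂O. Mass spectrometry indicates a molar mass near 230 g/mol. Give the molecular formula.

mol C = 7.656 g CO₂ ÷ 44.009 g/mol = 0.17396 mol
mol H = 2 × 3.358 g H₂O ÷ 18.015 g/mol = 0.37280 mol
mass O = 2.863 − (2.0895 + 0.37578) = 0.39773 g → mol O = 0.39773 ÷ 15.999 = 0.024860 mol
Divide by the smallest (0.024860 mol): C 6.998, H 14.996, O 1.000
Empirical formula: C7H15O
Empirical-formula mass = 115.20 g/mol; 230 ÷ 115.20 ≈ 2, so the molecular formula is C14H30O2.

C14H30O2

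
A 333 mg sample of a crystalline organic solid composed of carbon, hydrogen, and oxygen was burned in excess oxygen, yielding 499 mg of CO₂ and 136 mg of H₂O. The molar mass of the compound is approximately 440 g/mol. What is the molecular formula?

C15H20O15

mol C = 0.499 g CO₂ ÷ 44.009 g/mol = 0.01134 mol
mol H = 2 × 0.136 g H₂O ÷ 18.015 g/mol = 0.01510 mol
mass O = 0.333 − (0.1362 + 0.01522) = 0.1816 g → mol O = 0.1816 ÷ 15.999 = 0.01135 mol
Divide by the smallest (0.01134 mol): C 1.000, H 1.332, O 1.001
Multiplying each by 3 gives whole numbers: C 3.00, H 3.99, O 3.00
Empirical formula: C3H4O3
Empirical-formula mass = 88.06 g/mol; 440 ÷ 88.06 ≈ 5, so the molecular formula is C15H20O15.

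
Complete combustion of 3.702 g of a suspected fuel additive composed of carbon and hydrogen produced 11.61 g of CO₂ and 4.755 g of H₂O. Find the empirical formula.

mol C = 11.61 g CO₂ ÷ 44.009 g/mol = 0.26381 mol
mol H = 2 × 4.755 g H₂O ÷ 18.015 g/mol = 0.52789 mol
Divide by the smallest (0.26381 mol): C 1.000, H 2.001

CH2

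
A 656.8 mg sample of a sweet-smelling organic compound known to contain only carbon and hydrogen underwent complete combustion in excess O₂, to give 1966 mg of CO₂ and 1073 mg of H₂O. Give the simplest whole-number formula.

mol C = 1.966 g CO₂ ÷ 44.009 g/mol = 0.044673 mol
mol H = 2 × 1.073 g H₂O ÷ 18.015 g/mol = 0.11912 mol
Divide by the smallest (0.044673 mol): C 1.000, H 2.667
Multiplying each by 3 gives whole numbers: C 3.00, H 8.00

C3H8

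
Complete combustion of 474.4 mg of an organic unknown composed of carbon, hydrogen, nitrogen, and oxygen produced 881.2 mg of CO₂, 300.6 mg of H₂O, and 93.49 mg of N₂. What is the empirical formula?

mol C = 0.8812 g CO₂ ÷ 44.009 g/mol = 0.020023 mol
mol H = 2 × 0.3006 g H₂O ÷ 18.015 g/mol = 0.033372 mol
mol N = 2 × 0.09349 g N₂ ÷ 28.014 g/mol = 0.0066745 mol
mass O = 0.4744 − (0.24050 + 0.033639 + 0.093490) = 0.10677 g → mol O = 0.10677 ÷ 15.999 = 0.0066737 mol
Divide by the smallest (0.0066737 mol): C 3.000, H 5.001, N 1.000, O 1.000

C3H5NO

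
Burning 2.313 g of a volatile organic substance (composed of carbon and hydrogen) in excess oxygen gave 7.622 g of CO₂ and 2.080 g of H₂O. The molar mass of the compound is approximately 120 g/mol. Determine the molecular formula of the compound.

C9H12

mol C = 7.622 g CO₂ ÷ 44.009 g/mol = 0.17319 mol
mol H = 2 × 2.080 g H₂O ÷ 18.015 g/mol = 0.23092 mol
Divide by the smallest (0.17319 mol): C 1.000, H 1.333
Multiplying each by 3 gives whole numbers: C 3.00, H 4.00
Empirical formula: C3H4
Empirical-formula mass = 40.06 g/mol; 120 ÷ 40.06 ≈ 3, so the molecular formula is C9H12.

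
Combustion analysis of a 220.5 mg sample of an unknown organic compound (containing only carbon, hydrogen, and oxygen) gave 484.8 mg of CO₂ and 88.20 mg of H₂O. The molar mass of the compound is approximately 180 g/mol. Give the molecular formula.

C9H8O4

mol C = 0.4848 g CO₂ ÷ 44.009 g/mol = 0.011016 mol
mol H = 2 × 0.08820 g H₂O ÷ 18.015 g/mol = 0.0097918 mol
mass O = 0.2205 − (0.13231 + 0.0098702) = 0.078318 g → mol O = 0.078318 ÷ 15.999 = 0.0048952 mol
Divide by the smallest (0.0048952 mol): C 2.250, H 2.000, O 1.000
Multiplying each by 4 gives whole numbers: C 9.00, H 8.00, O 4.00
Empirical formula: C9H8O4
Empirical-formula mass = 180.16 g/mol; 180 ÷ 180.16 ≈ 1, so the molecular formula is C9H8O4.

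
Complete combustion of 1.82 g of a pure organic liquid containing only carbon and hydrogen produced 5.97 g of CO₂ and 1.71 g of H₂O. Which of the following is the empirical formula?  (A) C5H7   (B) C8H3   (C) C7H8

(A) C5H7

mol C = 5.97 g CO₂ ÷ 44.009 g/mol = 0.1357 mol
mol H = 2 × 1.71 g H₂O ÷ 18.015 g/mol = 0.1898 mol
Divide by the smallest (0.1357 mol): C 1.000, H 1.399
Multiplying each by 5 gives whole numbers: C 5.00, H 7.00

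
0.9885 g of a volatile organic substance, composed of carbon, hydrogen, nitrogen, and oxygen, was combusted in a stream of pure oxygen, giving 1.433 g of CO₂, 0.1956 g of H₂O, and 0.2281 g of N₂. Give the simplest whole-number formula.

C6H4N3O4

mol C = 1.433 g CO₂ ÷ 44.009 g/mol = 0.032562 mol
mol H = 2 × 0.1956 g H₂O ÷ 18.015 g/mol = 0.021715 mol
mol N = 2 × 0.2281 g N₂ ÷ 28.014 g/mol = 0.016285 mol
mass O = 0.9885 − (0.39110 + 0.021889 + 0.22810) = 0.34741 g → mol O = 0.34741 ÷ 15.999 = 0.021715 mol
Divide by the smallest (0.016285 mol): C 2.000, H 1.333, N 1.000, O 1.333
Multiplying each by 3 gives whole numbers: C 6.00, H 4.00, N 3.00, O 4.00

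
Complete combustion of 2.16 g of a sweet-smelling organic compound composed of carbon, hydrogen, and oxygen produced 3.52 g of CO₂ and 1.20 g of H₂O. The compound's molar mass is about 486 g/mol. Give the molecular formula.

C18H30O15

mol C = 3.52 g CO₂ ÷ 44.009 g/mol = 0.07998 mol
mol H = 2 × 1.20 g H₂O ÷ 18.015 g/mol = 0.1332 mol
mass O = 2.16 − (0.9607 + 0.1343) = 1.065 g → mol O = 1.065 ÷ 15.999 = 0.06657 mol
Divide by the smallest (0.06657 mol): C 1.202, H 2.001, O 1.000
Multiplying each by 5 gives whole numbers: C 6.01, H 10.01, O 5.00
Empirical formula: C6H10O5
Empirical-formula mass = 162.14 g/mol; 486 ÷ 162.14 ≈ 3, so the molecular formula is C18H30O15.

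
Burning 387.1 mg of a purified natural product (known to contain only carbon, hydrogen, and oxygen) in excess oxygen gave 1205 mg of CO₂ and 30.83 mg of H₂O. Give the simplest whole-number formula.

C8HO

mol C = 1.205 g CO₂ ÷ 44.009 g/mol = 0.027381 mol
mol H = 2 × 0.03083 g H₂O ÷ 18.015 g/mol = 0.0034227 mol
mass O = 0.3871 − (0.32887 + 0.0034501) = 0.054780 g → mol O = 0.054780 ÷ 15.999 = 0.0034239 mol
Divide by the smallest (0.0034227 mol): C 8.000, H 1.000, O 1.000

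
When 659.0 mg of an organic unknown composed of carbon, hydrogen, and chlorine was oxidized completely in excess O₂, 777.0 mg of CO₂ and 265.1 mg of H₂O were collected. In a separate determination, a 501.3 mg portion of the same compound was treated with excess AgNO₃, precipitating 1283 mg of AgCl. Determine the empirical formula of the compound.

C3H5Cl2

mol C = 0.7770 g CO₂ ÷ 44.009 g/mol = 0.017655 mol
mol H = 2 × 0.2651 g H₂O ÷ 18.015 g/mol = 0.029431 mol
From the AgCl data: mol Cl per gram of compound = (1.283 ÷ 143.318) ÷ 0.5013 = 0.017858 mol/g, so in the 0.6590 g combustion sample mol Cl = 0.011768 mol
Divide by the smallest (0.011768 mol): C 1.500, H 2.501, Cl 1.000
Multiplying each by 2 gives whole numbers: C 3.00, H 5.00, Cl 2.00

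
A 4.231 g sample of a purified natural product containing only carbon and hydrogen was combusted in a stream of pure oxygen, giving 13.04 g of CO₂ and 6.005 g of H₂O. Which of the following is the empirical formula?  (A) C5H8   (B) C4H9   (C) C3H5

mol C = 13.04 g CO₂ ÷ 44.009 g/mol = 0.29630 mol
mol H = 2 × 6.005 g H₂O ÷ 18.015 g/mol = 0.66667 mol
Divide by the smallest (0.29630 mol): C 1.000, H 2.250
Multiplying each by 4 gives whole numbers: C 4.00, H 9.00

(B) C4H9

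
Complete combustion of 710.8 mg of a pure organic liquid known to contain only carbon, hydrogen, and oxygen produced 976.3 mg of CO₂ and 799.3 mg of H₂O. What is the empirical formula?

mol C = 0.9763 g CO₂ ÷ 44.009 g/mol = 0.022184 mol
mol H = 2 × 0.7993 g H₂O ÷ 18.015 g/mol = 0.088737 mol
mass O = 0.7108 − (0.26645 + 0.089447) = 0.35490 g → mol O = 0.35490 ÷ 15.999 = 0.022183 mol
Divide by the smallest (0.022183 mol): C 1.000, H 4.000, O 1.000

CH4O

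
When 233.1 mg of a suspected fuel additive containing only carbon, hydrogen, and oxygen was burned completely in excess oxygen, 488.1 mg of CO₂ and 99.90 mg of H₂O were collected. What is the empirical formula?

C2H2O

mol C = 0.4881 g CO₂ ÷ 44.009 g/mol = 0.011091 mol
mol H = 2 × 0.09990 g H₂O ÷ 18.015 g/mol = 0.011091 mol
mass O = 0.2331 − (0.13321 + 0.011179) = 0.088708 g → mol O = 0.088708 ÷ 15.999 = 0.0055446 mol
Divide by the smallest (0.0055446 mol): C 2.000, H 2.000, O 1.000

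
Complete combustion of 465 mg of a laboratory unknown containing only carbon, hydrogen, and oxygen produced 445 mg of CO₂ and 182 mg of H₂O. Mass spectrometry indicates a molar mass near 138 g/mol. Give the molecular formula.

C3H6O6

mol C = 0.445 g CO₂ ÷ 44.009 g/mol = 0.01011 mol
mol H = 2 × 0.182 g H₂O ÷ 18.015 g/mol = 0.02021 mol
mass O = 0.465 − (0.1215 + 0.02037) = 0.3232 g → mol O = 0.3232 ÷ 15.999 = 0.02020 mol
Divide by the smallest (0.01011 mol): C 1.000, H 1.998, O 1.998
Empirical formula: CH2O2
Empirical-formula mass = 46.02 g/mol; 138 ÷ 46.02 ≈ 3, so the molecular formula is C3H6O6.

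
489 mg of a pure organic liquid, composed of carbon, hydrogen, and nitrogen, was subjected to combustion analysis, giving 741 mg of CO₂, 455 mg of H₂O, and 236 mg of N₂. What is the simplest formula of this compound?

mol C = 0.741 g CO₂ ÷ 44.009 g/mol = 0.01684 mol
mol H = 2 × 0.455 g H₂O ÷ 18.015 g/mol = 0.05051 mol
mol N = 2 × 0.236 g N₂ ÷ 28.014 g/mol = 0.01685 mol
Divide by the smallest (0.01684 mol): C 1.000, H 3.000, N 1.001

CH3N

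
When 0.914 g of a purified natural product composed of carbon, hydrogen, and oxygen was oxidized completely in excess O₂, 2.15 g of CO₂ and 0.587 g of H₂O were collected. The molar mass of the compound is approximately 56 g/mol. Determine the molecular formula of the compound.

C3H4O

mol C = 2.15 g CO₂ ÷ 44.009 g/mol = 0.04885 mol
mol H = 2 × 0.587 g H₂O ÷ 18.015 g/mol = 0.06517 mol
mass O = 0.914 − (0.5868 + 0.06569) = 0.2615 g → mol O = 0.2615 ÷ 15.999 = 0.01635 mol
Divide by the smallest (0.01635 mol): C 2.989, H 3.987, O 1.000
Empirical formula: C3H4O
Empirical-formula mass = 56.06 g/mol; 56 ÷ 56.06 ≈ 1, so the molecular formula is C3H4O.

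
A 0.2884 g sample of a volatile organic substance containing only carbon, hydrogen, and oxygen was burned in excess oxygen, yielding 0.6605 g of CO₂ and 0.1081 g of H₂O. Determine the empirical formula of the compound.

C5H4O2

mol C = 0.6605 g CO₂ ÷ 44.009 g/mol = 0.015008 mol
mol H = 2 × 0.1081 g H₂O ÷ 18.015 g/mol = 0.012001 mol
mass O = 0.2884 − (0.18026 + 0.012097) = 0.096038 g → mol O = 0.096038 ÷ 15.999 = 0.0060028 mol
Divide by the smallest (0.0060028 mol): C 2.500, H 1.999, O 1.000
Multiplying each by 2 gives whole numbers: C 5.00, H 4.00, O 2.00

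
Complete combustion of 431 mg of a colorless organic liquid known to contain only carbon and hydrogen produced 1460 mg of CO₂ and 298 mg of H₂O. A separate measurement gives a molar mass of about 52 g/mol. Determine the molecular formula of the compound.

mol C = 1.46 g CO₂ ÷ 44.009 g/mol = 0.03318 mol
mol H = 2 × 0.298 g H₂O ÷ 18.015 g/mol = 0.03308 mol
Divide by the smallest (0.03308 mol): C 1.003, H 1.000
Empirical formula: CH
Empirical-formula mass = 13.02 g/mol; 52 ÷ 13.02 ≈ 4, so the molecular formula is C4H4.

C4H4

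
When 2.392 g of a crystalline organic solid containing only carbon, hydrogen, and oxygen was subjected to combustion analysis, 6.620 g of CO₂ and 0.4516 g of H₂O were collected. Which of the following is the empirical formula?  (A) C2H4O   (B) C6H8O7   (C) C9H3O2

mol C = 6.620 g CO₂ ÷ 44.009 g/mol = 0.15042 mol
mol H = 2 × 0.4516 g H₂O ÷ 18.015 g/mol = 0.050136 mol
mass O = 2.392 − (1.8067 + 0.050537) = 0.53472 g → mol O = 0.53472 ÷ 15.999 = 0.033422 mol
Divide by the smallest (0.033422 mol): C 4.501, H 1.500, O 1.000
Multiplying each by 2 gives whole numbers: C 9.00, H 3.00, O 2.00

(C) C9H3O2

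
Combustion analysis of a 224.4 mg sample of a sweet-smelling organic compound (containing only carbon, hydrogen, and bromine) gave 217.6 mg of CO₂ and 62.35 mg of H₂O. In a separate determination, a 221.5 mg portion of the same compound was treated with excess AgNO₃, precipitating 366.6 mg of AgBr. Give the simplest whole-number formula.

C5H7Br2

mol C = 0.2176 g CO₂ ÷ 44.009 g/mol = 0.0049444 mol
mol H = 2 × 0.06235 g H₂O ÷ 18.015 g/mol = 0.0069220 mol
From the AgBr data: mol Br per gram of compound = (0.3666 ÷ 187.772) ÷ 0.2215 = 0.0088143 mol/g, so in the 0.2244 g combustion sample mol Br = 0.0019779 mol
Divide by the smallest (0.0019779 mol): C 2.500, H 3.500, Br 1.000
Multiplying each by 2 gives whole numbers: C 5.00, H 7.00, Br 2.00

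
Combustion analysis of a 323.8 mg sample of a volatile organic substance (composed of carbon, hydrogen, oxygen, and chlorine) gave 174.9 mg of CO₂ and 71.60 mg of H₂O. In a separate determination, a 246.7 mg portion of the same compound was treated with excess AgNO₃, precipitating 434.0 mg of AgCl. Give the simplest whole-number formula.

mol C = 0.1749 g CO₂ ÷ 44.009 g/mol = 0.0039742 mol
mol H = 2 × 0.07160 g H₂O ÷ 18.015 g/mol = 0.0079489 mol
From the AgCl data: mol Cl per gram of compound = (0.4340 ÷ 143.318) ÷ 0.2467 = 0.012275 mol/g, so in the 0.3238 g combustion sample mol Cl = 0.0039746 mol
mass O = 0.3238 − (0.047734 + 0.0080125 + 0.14090) = 0.12715 g → mol O = 0.12715 ÷ 15.999 = 0.0079476 mol
Divide by the smallest (0.0039742 mol): C 1.000, H 2.000, Cl 1.000, O 2.000

CH2ClO2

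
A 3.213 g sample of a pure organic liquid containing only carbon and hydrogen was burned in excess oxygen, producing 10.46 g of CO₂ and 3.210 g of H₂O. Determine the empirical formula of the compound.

C2H3

mol C = 10.46 g CO₂ ÷ 44.009 g/mol = 0.23768 mol
mol H = 2 × 3.210 g H₂O ÷ 18.015 g/mol = 0.35637 mol
Divide by the smallest (0.23768 mol): C 1.000, H 1.499
Multiplying each by 2 gives whole numbers: C 2.00, H 3.00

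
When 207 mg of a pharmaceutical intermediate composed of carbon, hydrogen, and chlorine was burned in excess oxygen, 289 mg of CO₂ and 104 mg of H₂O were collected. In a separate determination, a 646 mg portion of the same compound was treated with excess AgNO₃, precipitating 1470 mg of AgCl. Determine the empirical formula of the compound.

C4H7Cl2

mol C = 0.289 g CO₂ ÷ 44.009 g/mol = 0.006567 mol
mol H = 2 × 0.104 g H₂O ÷ 18.015 g/mol = 0.01155 mol
From the AgCl data: mol Cl per gram of compound = (1.47 ÷ 143.318) ÷ 0.646 = 0.01588 mol/g, so in the 0.207 g combustion sample mol Cl = 0.003287 mol
Divide by the smallest (0.003287 mol): C 1.998, H 3.513, Cl 1.000
Multiplying each by 2 gives whole numbers: C 4.00, H 7.03, Cl 2.00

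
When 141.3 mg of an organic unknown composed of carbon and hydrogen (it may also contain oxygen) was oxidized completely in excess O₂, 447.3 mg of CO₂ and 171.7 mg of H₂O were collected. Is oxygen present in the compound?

mol C = 0.4473 g CO₂ ÷ 44.009 g/mol = 0.010164 mol
mol H = 2 × 0.1717 g H₂O ÷ 18.015 g/mol = 0.019062 mol
C and H together account for 0.14129 g — essentially the entire 0.1413 g sample — so the compound contains no oxygen.

no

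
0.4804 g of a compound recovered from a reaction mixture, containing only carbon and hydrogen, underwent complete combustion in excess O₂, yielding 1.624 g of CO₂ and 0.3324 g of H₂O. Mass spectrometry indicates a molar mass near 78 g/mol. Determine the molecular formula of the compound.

C6H6

mol C = 1.624 g CO₂ ÷ 44.009 g/mol = 0.036902 mol
mol H = 2 × 0.3324 g H₂O ÷ 18.015 g/mol = 0.036903 mol
Divide by the smallest (0.036902 mol): C 1.000, H 1.000
Empirical formula: CH
Empirical-formula mass = 13.02 g/mol; 78 ÷ 13.02 ≈ 6, so the molecular formula is C6H6.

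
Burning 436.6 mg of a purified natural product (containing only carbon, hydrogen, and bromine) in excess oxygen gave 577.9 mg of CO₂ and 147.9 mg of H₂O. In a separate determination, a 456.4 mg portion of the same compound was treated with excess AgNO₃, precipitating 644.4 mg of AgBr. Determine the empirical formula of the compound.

mol C = 0.5779 g CO₂ ÷ 44.009 g/mol = 0.013131 mol
mol H = 2 × 0.1479 g H₂O ÷ 18.015 g/mol = 0.016420 mol
From the AgBr data: mol Br per gram of compound = (0.6444 ÷ 187.772) ÷ 0.4564 = 0.0075193 mol/g, so in the 0.4366 g combustion sample mol Br = 0.0032829 mol
Divide by the smallest (0.0032829 mol): C 4.000, H 5.002, Br 1.000

C4H5Br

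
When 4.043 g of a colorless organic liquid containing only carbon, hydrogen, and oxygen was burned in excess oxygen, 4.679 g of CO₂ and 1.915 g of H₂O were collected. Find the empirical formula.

mol C = 4.679 g CO₂ ÷ 44.009 g/mol = 0.10632 mol
mol H = 2 × 1.915 g H₂O ÷ 18.015 g/mol = 0.21260 mol
mass O = 4.043 − (1.2770 + 0.21430) = 2.5517 g → mol O = 2.5517 ÷ 15.999 = 0.15949 mol
Divide by the smallest (0.10632 mol): C 1.000, H 2.000, O 1.500
Multiplying each by 2 gives whole numbers: C 2.00, H 4.00, O 3.00

C2H4O3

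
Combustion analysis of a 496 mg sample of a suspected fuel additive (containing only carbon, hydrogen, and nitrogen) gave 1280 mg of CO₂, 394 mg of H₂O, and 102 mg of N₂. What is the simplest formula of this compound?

mol C = 1.28 g CO₂ ÷ 44.009 g/mol = 0.02908 mol
mol H = 2 × 0.394 g H₂O ÷ 18.015 g/mol = 0.04374 mol
mol N = 2 × 0.102 g N₂ ÷ 28.014 g/mol = 0.007282 mol
Divide by the smallest (0.007282 mol): C 3.994, H 6.007, N 1.000

C4H6N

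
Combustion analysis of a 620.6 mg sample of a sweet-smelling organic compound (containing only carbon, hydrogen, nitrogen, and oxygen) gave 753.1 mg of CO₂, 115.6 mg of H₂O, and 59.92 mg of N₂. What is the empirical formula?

mol C = 0.7531 g CO₂ ÷ 44.009 g/mol = 0.017112 mol
mol H = 2 × 0.1156 g H₂O ÷ 18.015 g/mol = 0.012834 mol
mol N = 2 × 0.05992 g N₂ ÷ 28.014 g/mol = 0.0042779 mol
mass O = 0.6206 − (0.20554 + 0.012936 + 0.059920) = 0.34221 g → mol O = 0.34221 ÷ 15.999 = 0.021389 mol
Divide by the smallest (0.0042779 mol): C 4.000, H 3.000, N 1.000, O 5.000

C4H3NO5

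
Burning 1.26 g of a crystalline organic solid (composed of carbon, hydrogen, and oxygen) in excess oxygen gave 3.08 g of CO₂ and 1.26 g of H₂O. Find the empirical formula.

mol C = 3.08 g CO₂ ÷ 44.009 g/mol = 0.06999 mol
mol H = 2 × 1.26 g H₂O ÷ 18.015 g/mol = 0.1399 mol
mass O = 1.26 − (0.8406 + 0.1410) = 0.2784 g → mol O = 0.2784 ÷ 15.999 = 0.01740 mol
Divide by the smallest (0.01740 mol): C 4.022, H 8.039, O 1.000

C4H8O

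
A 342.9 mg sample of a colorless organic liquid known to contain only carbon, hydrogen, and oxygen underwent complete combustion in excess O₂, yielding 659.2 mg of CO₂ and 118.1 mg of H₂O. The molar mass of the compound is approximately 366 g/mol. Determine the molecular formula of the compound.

mol C = 0.6592 g CO₂ ÷ 44.009 g/mol = 0.014979 mol
mol H = 2 × 0.1181 g H₂O ÷ 18.015 g/mol = 0.013111 mol
mass O = 0.3429 − (0.17991 + 0.013216) = 0.14977 g → mol O = 0.14977 ÷ 15.999 = 0.0093615 mol
Divide by the smallest (0.0093615 mol): C 1.600, H 1.401, O 1.000
Multiplying each by 5 gives whole numbers: C 8.00, H 7.00, O 5.00
Empirical formula: C8H7O5
Empirical-formula mass = 183.14 g/mol; 366 ÷ 183.14 ≈ 2, so the molecular formula is C16H14O10.

C16H14O10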